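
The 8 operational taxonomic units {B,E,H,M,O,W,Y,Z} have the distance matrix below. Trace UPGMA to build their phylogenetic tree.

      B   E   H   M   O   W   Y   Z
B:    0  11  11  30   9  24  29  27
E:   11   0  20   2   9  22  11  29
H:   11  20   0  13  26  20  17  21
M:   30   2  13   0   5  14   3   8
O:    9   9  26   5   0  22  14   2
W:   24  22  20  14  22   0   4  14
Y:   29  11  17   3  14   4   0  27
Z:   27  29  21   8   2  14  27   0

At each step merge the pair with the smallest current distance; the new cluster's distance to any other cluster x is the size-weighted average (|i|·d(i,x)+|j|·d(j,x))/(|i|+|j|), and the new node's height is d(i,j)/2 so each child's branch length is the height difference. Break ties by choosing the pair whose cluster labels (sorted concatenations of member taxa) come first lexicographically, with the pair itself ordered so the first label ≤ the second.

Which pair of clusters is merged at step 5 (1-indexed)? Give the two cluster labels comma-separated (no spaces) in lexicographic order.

1. join E+M (d=2) ⇒ EM; edges |E|=1, |M|=1
  updated: d(B,EM)=41/2, d(EM,H)=33/2, d(EM,O)=7, d(EM,W)=18, d(EM,Y)=7, d(EM,Z)=37/2
2. join O+Z (d=2) ⇒ OZ; edges |O|=1, |Z|=1
  updated: d(B,OZ)=18, d(EM,OZ)=51/4, d(H,OZ)=47/2, d(OZ,W)=18, d(OZ,Y)=41/2
3. join W+Y (d=4) ⇒ WY; edges |W|=2, |Y|=2
  updated: d(B,WY)=53/2, d(EM,WY)=25/2, d(H,WY)=37/2, d(OZ,WY)=77/4
4. join B+H (d=11) ⇒ BH; edges |B|=11/2, |H|=11/2
  updated: d(BH,EM)=37/2, d(BH,OZ)=83/4, d(BH,WY)=45/2
5. join EM+WY (d=25/2) ⇒ EMWY; edges |EM|=21/4, |WY|=17/4
  updated: d(BH,EMWY)=41/2, d(EMWY,OZ)=16
6. join EMWY+OZ (d=16) ⇒ EMOWYZ; edges |EMWY|=7/4, |OZ|=7
  updated: d(BH,EMOWYZ)=247/12
7. join BH+EMOWYZ (d=247/12) ⇒ BEHMOWYZ; edges |BH|=115/24, |EMOWYZ|=55/24
final tree: ((B:11/2,H:11/2):115/24,(((E:1,M:1):21/4,(W:2,Y:2):17/4):7/4,(O:1,Z:1):7):55/24)
total length: 133/3

EM,WY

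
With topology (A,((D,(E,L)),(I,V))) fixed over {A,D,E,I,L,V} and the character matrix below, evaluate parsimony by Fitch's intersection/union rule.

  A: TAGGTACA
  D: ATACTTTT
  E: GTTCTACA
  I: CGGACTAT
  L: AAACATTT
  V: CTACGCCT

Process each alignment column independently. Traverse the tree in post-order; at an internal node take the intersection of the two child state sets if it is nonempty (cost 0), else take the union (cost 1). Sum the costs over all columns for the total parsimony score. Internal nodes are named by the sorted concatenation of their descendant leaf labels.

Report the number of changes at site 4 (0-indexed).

[col 0] EL: children E:{G}, L:{A} ∪→ {A,G}; cost 1
[col 0] DEL: children D:{A}, EL:{A,G} ∩→ {A}; cost 0
[col 0] IV: children I:{C}, V:{C} ∩→ {C}; cost 0
[col 0] DEILV: children DEL:{A}, IV:{C} ∪→ {A,C}; cost 1
[col 0] ADEILV: children A:{T}, DEILV:{A,C} ∪→ {A,C,T}; cost 1
[col 1] EL: children E:{T}, L:{A} ∪→ {A,T}; cost 1
[col 1] DEL: children D:{T}, EL:{A,T} ∩→ {T}; cost 0
[col 1] IV: children I:{G}, V:{T} ∪→ {G,T}; cost 1
[col 1] DEILV: children DEL:{T}, IV:{G,T} ∩→ {T}; cost 0
[col 1] ADEILV: children A:{A}, DEILV:{T} ∪→ {A,T}; cost 1
[col 2] EL: children E:{T}, L:{A} ∪→ {A,T}; cost 1
[col 2] DEL: children D:{A}, EL:{A,T} ∩→ {A}; cost 0
[col 2] IV: children I:{G}, V:{A} ∪→ {A,G}; cost 1
[col 2] DEILV: children DEL:{A}, IV:{A,G} ∩→ {A}; cost 0
[col 2] ADEILV: children A:{G}, DEILV:{A} ∪→ {A,G}; cost 1
[col 3] EL: children E:{C}, L:{C} ∩→ {C}; cost 0
[col 3] DEL: children D:{C}, EL:{C} ∩→ {C}; cost 0
[col 3] IV: children I:{A}, V:{C} ∪→ {A,C}; cost 1
[col 3] DEILV: children DEL:{C}, IV:{A,C} ∩→ {C}; cost 0
[col 3] ADEILV: children A:{G}, DEILV:{C} ∪→ {C,G}; cost 1
[col 4] EL: children E:{T}, L:{A} ∪→ {A,T}; cost 1
[col 4] DEL: children D:{T}, EL:{A,T} ∩→ {T}; cost 0
[col 4] IV: children I:{C}, V:{G} ∪→ {C,G}; cost 1
[col 4] DEILV: children DEL:{T}, IV:{C,G} ∪→ {C,G,T}; cost 1
[col 4] ADEILV: children A:{T}, DEILV:{C,G,T} ∩→ {T}; cost 0
[col 5] EL: children E:{A}, L:{T} ∪→ {A,T}; cost 1
[col 5] DEL: children D:{T}, EL:{A,T} ∩→ {T}; cost 0
[col 5] IV: children I:{T}, V:{C} ∪→ {C,T}; cost 1
[col 5] DEILV: children DEL:{T}, IV:{C,T} ∩→ {T}; cost 0
[col 5] ADEILV: children A:{A}, DEILV:{T} ∪→ {A,T}; cost 1
[col 6] EL: children E:{C}, L:{T} ∪→ {C,T}; cost 1
[col 6] DEL: children D:{T}, EL:{C,T} ∩→ {T}; cost 0
[col 6] IV: children I:{A}, V:{C} ∪→ {A,C}; cost 1
[col 6] DEILV: children DEL:{T}, IV:{A,C} ∪→ {A,C,T}; cost 1
[col 6] ADEILV: children A:{C}, DEILV:{A,C,T} ∩→ {C}; cost 0
[col 7] EL: children E:{A}, L:{T} ∪→ {A,T}; cost 1
[col 7] DEL: children D:{T}, EL:{A,T} ∩→ {T}; cost 0
[col 7] IV: children I:{T}, V:{T} ∩→ {T}; cost 0
[col 7] DEILV: children DEL:{T}, IV:{T} ∩→ {T}; cost 0
[col 7] ADEILV: children A:{A}, DEILV:{T} ∪→ {A,T}; cost 1
per-site changes: [3, 3, 3, 2, 3, 3, 3, 2]; total = 22

3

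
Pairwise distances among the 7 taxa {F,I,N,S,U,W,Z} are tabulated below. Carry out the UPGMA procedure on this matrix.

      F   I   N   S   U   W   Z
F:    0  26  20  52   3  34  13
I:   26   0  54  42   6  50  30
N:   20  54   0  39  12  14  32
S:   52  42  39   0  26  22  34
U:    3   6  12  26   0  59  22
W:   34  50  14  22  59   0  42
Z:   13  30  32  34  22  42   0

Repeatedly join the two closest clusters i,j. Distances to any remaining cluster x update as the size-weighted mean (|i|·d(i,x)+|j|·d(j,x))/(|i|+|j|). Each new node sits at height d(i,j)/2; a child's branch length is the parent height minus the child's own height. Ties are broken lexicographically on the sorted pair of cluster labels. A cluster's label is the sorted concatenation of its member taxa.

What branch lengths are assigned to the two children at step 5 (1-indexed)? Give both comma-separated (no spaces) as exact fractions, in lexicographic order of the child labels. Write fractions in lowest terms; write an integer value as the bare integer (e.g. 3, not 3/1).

1. join F+U (d=3) ⇒ FU; edges |F|=3/2, |U|=3/2
  updated: d(FU,I)=16, d(FU,N)=16, d(FU,S)=39, d(FU,W)=93/2, d(FU,Z)=35/2
2. join N+W (d=14) ⇒ NW; edges |N|=7, |W|=7
  updated: d(FU,NW)=125/4, d(I,NW)=52, d(NW,S)=61/2, d(NW,Z)=37
3. join FU+I (d=16) ⇒ FIU; edges |FU|=13/2, |I|=8
  updated: d(FIU,NW)=229/6, d(FIU,S)=40, d(FIU,Z)=65/3
4. join FIU+Z (d=65/3) ⇒ FIUZ; edges |FIU|=17/6, |Z|=65/6
  updated: d(FIUZ,NW)=303/8, d(FIUZ,S)=77/2
5. join NW+S (d=61/2) ⇒ NSW; edges |NW|=33/4, |S|=61/4
  updated: d(FIUZ,NSW)=457/12
6. join FIUZ+NSW (d=457/12) ⇒ FINSUWZ; edges |FIUZ|=197/24, |NSW|=91/24
final tree: ((((F:3/2,U:3/2):13/2,I:8):17/6,Z:65/6):197/24,((N:7,W:7):33/4,S:61/4):91/24)
total length: 242/3

33/4,61/4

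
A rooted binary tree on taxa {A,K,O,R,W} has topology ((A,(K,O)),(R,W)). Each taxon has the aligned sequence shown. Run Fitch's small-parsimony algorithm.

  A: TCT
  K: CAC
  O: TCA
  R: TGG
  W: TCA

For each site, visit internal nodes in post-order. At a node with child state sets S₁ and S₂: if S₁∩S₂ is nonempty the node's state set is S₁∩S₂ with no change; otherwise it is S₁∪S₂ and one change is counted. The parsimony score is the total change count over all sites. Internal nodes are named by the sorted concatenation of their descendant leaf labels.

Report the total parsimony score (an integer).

site 0, node KO: K={C} ∪ O={T} → {C,T} (+1)
site 0, node AKO: A={T} ∩ KO={C,T} → {T} (+0)
site 0, node RW: R={T} ∩ W={T} → {T} (+0)
site 0, node AKORW: AKO={T} ∩ RW={T} → {T} (+0)
site 1, node KO: K={A} ∪ O={C} → {A,C} (+1)
site 1, node AKO: A={C} ∩ KO={A,C} → {C} (+0)
site 1, node RW: R={G} ∪ W={C} → {C,G} (+1)
site 1, node AKORW: AKO={C} ∩ RW={C,G} → {C} (+0)
site 2, node KO: K={C} ∪ O={A} → {A,C} (+1)
site 2, node AKO: A={T} ∪ KO={A,C} → {A,C,T} (+1)
site 2, node RW: R={G} ∪ W={A} → {A,G} (+1)
site 2, node AKORW: AKO={A,C,T} ∩ RW={A,G} → {A} (+0)
per-site changes: [1, 2, 3]; total = 6

6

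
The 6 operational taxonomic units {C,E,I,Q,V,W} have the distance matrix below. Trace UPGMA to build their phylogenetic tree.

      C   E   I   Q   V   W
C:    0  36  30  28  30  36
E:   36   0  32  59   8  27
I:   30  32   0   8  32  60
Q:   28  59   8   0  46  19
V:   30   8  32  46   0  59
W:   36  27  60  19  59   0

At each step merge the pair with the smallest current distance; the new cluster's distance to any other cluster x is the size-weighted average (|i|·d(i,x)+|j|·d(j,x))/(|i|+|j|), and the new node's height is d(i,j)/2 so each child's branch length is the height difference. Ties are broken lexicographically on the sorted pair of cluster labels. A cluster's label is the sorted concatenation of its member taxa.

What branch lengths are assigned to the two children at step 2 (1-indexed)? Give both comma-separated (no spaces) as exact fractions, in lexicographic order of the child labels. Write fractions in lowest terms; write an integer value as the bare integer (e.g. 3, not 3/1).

1. join E+V (d=8) ⇒ EV; edges |E|=4, |V|=4
  updated: d(C,EV)=33, d(EV,I)=32, d(EV,Q)=105/2, d(EV,W)=43
2. join I+Q (d=8) ⇒ IQ; edges |I|=4, |Q|=4
  updated: d(C,IQ)=29, d(EV,IQ)=169/4, d(IQ,W)=79/2
3. join C+IQ (d=29) ⇒ CIQ; edges |C|=29/2, |IQ|=21/2
  updated: d(CIQ,EV)=235/6, d(CIQ,W)=115/3
4. join CIQ+W (d=115/3) ⇒ CIQW; edges |CIQ|=14/3, |W|=115/6
  updated: d(CIQW,EV)=321/8
5. join CIQW+EV (d=321/8) ⇒ CEIQVW; edges |CIQW|=43/48, |EV|=257/16
final tree: (((C:29/2,(I:4,Q:4):21/2):14/3,W:115/6):43/48,(E:4,V:4):257/16)
total length: 1963/24

4,4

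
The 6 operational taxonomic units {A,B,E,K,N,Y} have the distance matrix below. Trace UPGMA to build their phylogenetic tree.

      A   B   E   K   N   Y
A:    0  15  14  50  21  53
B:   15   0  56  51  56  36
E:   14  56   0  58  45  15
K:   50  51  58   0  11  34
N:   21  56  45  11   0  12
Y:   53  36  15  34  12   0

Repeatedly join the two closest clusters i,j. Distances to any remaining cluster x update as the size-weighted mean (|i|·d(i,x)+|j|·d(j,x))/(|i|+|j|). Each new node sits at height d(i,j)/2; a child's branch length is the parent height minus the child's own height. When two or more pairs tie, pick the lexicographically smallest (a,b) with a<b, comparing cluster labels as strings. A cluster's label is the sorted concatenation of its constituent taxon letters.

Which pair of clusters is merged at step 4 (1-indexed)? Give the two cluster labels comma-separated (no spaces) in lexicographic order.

iteration 1: select K,N (d=11); attach at lengths (11/2, 11/2); label the merged cluster KN
  updated: d(A,KN)=71/2, d(B,KN)=107/2, d(E,KN)=103/2, d(KN,Y)=23
iteration 2: select A,E (d=14); attach at lengths (7, 7); label the merged cluster AE
  updated: d(AE,B)=71/2, d(AE,KN)=87/2, d(AE,Y)=34
iteration 3: select KN,Y (d=23); attach at lengths (6, 23/2); label the merged cluster KNY
  updated: d(AE,KNY)=121/3, d(B,KNY)=143/3
iteration 4: select AE,B (d=71/2); attach at lengths (43/4, 71/4); label the merged cluster ABE
  updated: d(ABE,KNY)=385/9
iteration 5: select ABE,KNY (d=385/9); attach at lengths (131/36, 89/9); label the merged cluster ABEKNY
final tree: (((A:7,E:7):43/4,B:71/4):131/36,((K:11/2,N:11/2):6,Y:23/2):89/9)
total length: 3043/36

AE,B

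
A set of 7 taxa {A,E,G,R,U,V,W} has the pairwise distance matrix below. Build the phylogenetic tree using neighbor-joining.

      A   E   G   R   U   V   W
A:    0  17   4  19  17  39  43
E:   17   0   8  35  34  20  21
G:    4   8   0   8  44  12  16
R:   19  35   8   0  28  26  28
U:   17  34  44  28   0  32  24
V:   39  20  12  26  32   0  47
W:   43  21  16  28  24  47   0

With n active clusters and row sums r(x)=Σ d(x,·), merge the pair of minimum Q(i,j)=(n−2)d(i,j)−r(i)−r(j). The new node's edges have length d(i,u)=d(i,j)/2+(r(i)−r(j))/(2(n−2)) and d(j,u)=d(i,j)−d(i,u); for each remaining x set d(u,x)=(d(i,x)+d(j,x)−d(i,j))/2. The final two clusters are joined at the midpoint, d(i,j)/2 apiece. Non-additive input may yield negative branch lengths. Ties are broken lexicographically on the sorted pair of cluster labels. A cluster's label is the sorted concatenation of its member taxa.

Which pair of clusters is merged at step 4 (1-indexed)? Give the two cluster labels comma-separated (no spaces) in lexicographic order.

A,EGV

1. join U+W (d=24, Q=-238) ⇒ UW; edges |U|=12, |W|=12
  updated: d(A,UW)=18, d(E,UW)=31/2, d(G,UW)=18, d(R,UW)=16, d(UW,V)=55/2
2. join E+V (d=20, Q=-140) ⇒ EV; edges |E|=51/8, |V|=109/8
  updated: d(A,EV)=18, d(EV,G)=0, d(EV,R)=41/2, d(EV,UW)=23/2
3. join EV+G (d=0, Q=-80) ⇒ EGV; edges |EV|=10/3, |G|=-10/3
  updated: d(A,EGV)=11, d(EGV,R)=57/4, d(EGV,UW)=59/4
4. join A+EGV (d=11, Q=-66) ⇒ AEGV; edges |A|=15/2, |EGV|=7/2
  updated: d(AEGV,R)=89/8, d(AEGV,UW)=87/8
5. join AEGV+R (d=89/8, Q=-38) ⇒ AEGRV; edges |AEGV|=3, |R|=65/8
  updated: d(AEGRV,UW)=63/8
6. join AEGRV+UW (d=63/8) ⇒ AEGRUVW; edges |AEGRV|=63/16, |UW|=63/16
final tree: (((A:15/2,((E:51/8,V:109/8):10/3,G:-10/3):7/2):3,R:65/8):63/16,(U:12,W:12):63/16)
total length: 74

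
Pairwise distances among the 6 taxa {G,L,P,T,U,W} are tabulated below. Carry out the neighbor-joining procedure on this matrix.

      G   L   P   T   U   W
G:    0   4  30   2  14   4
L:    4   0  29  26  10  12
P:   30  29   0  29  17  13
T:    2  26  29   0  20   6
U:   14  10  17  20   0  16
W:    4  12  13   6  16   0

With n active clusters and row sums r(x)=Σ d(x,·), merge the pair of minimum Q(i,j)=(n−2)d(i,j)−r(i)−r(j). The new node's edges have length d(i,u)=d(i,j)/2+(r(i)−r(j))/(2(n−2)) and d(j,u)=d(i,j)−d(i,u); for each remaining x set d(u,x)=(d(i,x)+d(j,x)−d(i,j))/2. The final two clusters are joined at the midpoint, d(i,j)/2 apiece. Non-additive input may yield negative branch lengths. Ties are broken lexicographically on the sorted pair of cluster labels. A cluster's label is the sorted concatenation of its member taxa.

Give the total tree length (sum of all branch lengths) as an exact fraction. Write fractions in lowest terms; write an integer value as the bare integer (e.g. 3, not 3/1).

607/16

step 1: merge (G,T) at d=2, Q=-129; branch lengths G→-21/8, T→37/8; new cluster GT
  updated: d(GT,L)=14, d(GT,P)=57/2, d(GT,U)=16, d(GT,W)=4
step 2: merge (GT,W) at d=4, Q=-191/2; branch lengths GT→59/12, W→-11/12; new cluster GTW
  updated: d(GTW,L)=11, d(GTW,P)=75/4, d(GTW,U)=14
step 3: merge (GTW,L) at d=11, Q=-287/4; branch lengths GTW→63/16, L→113/16; new cluster GLTW
  updated: d(GLTW,P)=147/8, d(GLTW,U)=13/2
step 4: merge (GLTW,P) at d=147/8, Q=-335/8; branch lengths GLTW→63/16, P→231/16; new cluster GLPTW
  updated: d(GLPTW,U)=41/16
step 5: merge (GLPTW,U) at d=41/16; branch lengths GLPTW→41/32, U→41/32; new cluster GLPTUW
final tree: (((((G:-21/8,T:37/8):59/12,W:-11/12):63/16,L:113/16):63/16,P:231/16):41/32,U:41/32)
total length: 607/16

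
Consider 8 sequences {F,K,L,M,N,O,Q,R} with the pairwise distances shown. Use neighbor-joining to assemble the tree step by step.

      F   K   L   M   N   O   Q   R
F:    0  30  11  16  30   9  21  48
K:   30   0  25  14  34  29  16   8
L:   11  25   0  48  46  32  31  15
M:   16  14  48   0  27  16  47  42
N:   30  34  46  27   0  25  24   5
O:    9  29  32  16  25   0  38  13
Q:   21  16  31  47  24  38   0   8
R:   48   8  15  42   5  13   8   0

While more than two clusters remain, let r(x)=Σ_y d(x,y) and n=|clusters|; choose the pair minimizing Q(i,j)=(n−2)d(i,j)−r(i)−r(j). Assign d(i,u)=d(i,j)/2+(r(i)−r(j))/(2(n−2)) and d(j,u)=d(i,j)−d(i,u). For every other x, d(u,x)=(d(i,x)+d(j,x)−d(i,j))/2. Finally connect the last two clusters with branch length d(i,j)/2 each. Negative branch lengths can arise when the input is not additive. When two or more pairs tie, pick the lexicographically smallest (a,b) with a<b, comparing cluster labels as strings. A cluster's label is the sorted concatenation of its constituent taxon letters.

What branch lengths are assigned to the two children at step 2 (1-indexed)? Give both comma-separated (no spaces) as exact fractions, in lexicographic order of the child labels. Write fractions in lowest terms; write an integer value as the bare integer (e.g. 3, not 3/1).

233/20,87/20

iteration 1: select F,L (d=11, Q=-307); attach at lengths (23/12, 109/12); label the merged cluster FL
  updated: d(FL,K)=22, d(FL,M)=53/2, d(FL,N)=65/2, d(FL,O)=15, d(FL,Q)=41/2, d(FL,R)=26
iteration 2: select M,O (d=16, Q=-457/2); attach at lengths (233/20, 87/20); label the merged cluster MO
  updated: d(FL,MO)=51/4, d(K,MO)=27/2, d(MO,N)=18, d(MO,Q)=69/2, d(MO,R)=39/2
iteration 3: select FL,MO (d=51/4, Q=-161); attach at lengths (133/16, 71/16); label the merged cluster FLMO
  updated: d(FLMO,K)=91/8, d(FLMO,N)=151/8, d(FLMO,Q)=169/8, d(FLMO,R)=131/8
iteration 4: select N,R (d=5, Q=-417/4); attach at lengths (119/12, -59/12); label the merged cluster NR
  updated: d(FLMO,NR)=121/8, d(K,NR)=37/2, d(NR,Q)=27/2
iteration 5: select FLMO,K (d=91/8, Q=-283/4); attach at lengths (49/8, 21/4); label the merged cluster FKLMO
  updated: d(FKLMO,NR)=89/8, d(FKLMO,Q)=103/8
iteration 6: select FKLMO,NR (d=89/8, Q=-75/2); attach at lengths (21/4, 47/8); label the merged cluster FKLMNOR
  updated: d(FKLMNOR,Q)=61/8
iteration 7: select FKLMNOR,Q (d=61/8); attach at lengths (61/16, 61/16); label the merged cluster FKLMNOQR
final tree: (((((F:23/12,L:109/12):133/16,(M:233/20,O:87/20):71/16):49/8,K:21/4):21/4,(N:119/12,R:-59/12):47/8):61/16,Q:61/16)
total length: 599/8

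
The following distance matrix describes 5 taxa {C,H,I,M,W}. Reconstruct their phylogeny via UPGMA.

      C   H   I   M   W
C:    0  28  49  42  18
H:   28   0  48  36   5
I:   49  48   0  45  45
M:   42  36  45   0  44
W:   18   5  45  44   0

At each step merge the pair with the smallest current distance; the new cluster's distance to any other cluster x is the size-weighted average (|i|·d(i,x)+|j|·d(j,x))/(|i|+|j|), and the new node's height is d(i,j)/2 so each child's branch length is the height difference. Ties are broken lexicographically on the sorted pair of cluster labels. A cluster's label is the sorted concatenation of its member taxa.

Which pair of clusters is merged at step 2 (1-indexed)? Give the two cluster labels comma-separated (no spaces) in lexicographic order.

step 1: merge (H,W) at d=5; branch lengths H→5/2, W→5/2; new cluster HW
  updated: d(C,HW)=23, d(HW,I)=93/2, d(HW,M)=40
step 2: merge (C,HW) at d=23; branch lengths C→23/2, HW→9; new cluster CHW
  updated: d(CHW,I)=142/3, d(CHW,M)=122/3
step 3: merge (CHW,M) at d=122/3; branch lengths CHW→53/6, M→61/3; new cluster CHMW
  updated: d(CHMW,I)=187/4
step 4: merge (CHMW,I) at d=187/4; branch lengths CHMW→73/24, I→187/8; new cluster CHIMW
final tree: (((C:23/2,(H:5/2,W:5/2):9):53/6,M:61/3):73/24,I:187/8)
total length: 973/12

C,HW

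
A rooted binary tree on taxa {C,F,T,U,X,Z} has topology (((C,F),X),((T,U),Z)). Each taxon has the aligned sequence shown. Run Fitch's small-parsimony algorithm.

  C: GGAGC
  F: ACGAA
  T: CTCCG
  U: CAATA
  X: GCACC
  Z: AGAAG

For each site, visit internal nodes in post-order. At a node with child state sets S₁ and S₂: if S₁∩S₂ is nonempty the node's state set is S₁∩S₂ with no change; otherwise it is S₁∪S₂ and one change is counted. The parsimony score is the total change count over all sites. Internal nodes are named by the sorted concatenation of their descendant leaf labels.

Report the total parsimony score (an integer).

16

site 0, node CF: C={G} ∪ F={A} → {A,G} (+1)
site 0, node CFX: CF={A,G} ∩ X={G} → {G} (+0)
site 0, node TU: T={C} ∩ U={C} → {C} (+0)
site 0, node TUZ: TU={C} ∪ Z={A} → {A,C} (+1)
site 0, node CFTUXZ: CFX={G} ∪ TUZ={A,C} → {A,C,G} (+1)
site 1, node CF: C={G} ∪ F={C} → {C,G} (+1)
site 1, node CFX: CF={C,G} ∩ X={C} → {C} (+0)
site 1, node TU: T={T} ∪ U={A} → {A,T} (+1)
site 1, node TUZ: TU={A,T} ∪ Z={G} → {A,G,T} (+1)
site 1, node CFTUXZ: CFX={C} ∪ TUZ={A,G,T} → {A,C,G,T} (+1)
site 2, node CF: C={A} ∪ F={G} → {A,G} (+1)
site 2, node CFX: CF={A,G} ∩ X={A} → {A} (+0)
site 2, node TU: T={C} ∪ U={A} → {A,C} (+1)
site 2, node TUZ: TU={A,C} ∩ Z={A} → {A} (+0)
site 2, node CFTUXZ: CFX={A} ∩ TUZ={A} → {A} (+0)
site 3, node CF: C={G} ∪ F={A} → {A,G} (+1)
site 3, node CFX: CF={A,G} ∪ X={C} → {A,C,G} (+1)
site 3, node TU: T={C} ∪ U={T} → {C,T} (+1)
site 3, node TUZ: TU={C,T} ∪ Z={A} → {A,C,T} (+1)
site 3, node CFTUXZ: CFX={A,C,G} ∩ TUZ={A,C,T} → {A,C} (+0)
site 4, node CF: C={C} ∪ F={A} → {A,C} (+1)
site 4, node CFX: CF={A,C} ∩ X={C} → {C} (+0)
site 4, node TU: T={G} ∪ U={A} → {A,G} (+1)
site 4, node TUZ: TU={A,G} ∩ Z={G} → {G} (+0)
site 4, node CFTUXZ: CFX={C} ∪ TUZ={G} → {C,G} (+1)
per-site changes: [3, 4, 2, 4, 3]; total = 16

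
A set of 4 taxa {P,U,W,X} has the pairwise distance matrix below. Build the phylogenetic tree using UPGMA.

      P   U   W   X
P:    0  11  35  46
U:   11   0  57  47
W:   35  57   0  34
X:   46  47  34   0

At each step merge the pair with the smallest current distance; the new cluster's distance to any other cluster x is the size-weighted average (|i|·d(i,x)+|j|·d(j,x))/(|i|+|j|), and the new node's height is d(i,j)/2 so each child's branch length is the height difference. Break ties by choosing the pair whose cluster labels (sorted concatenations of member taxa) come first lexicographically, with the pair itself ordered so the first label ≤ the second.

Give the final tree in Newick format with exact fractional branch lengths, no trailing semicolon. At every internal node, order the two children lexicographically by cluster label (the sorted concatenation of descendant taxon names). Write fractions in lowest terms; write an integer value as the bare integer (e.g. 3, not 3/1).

((P:11/2,U:11/2):141/8,(W:17,X:17):49/8)

1. join P+U (d=11) ⇒ PU; edges |P|=11/2, |U|=11/2
  updated: d(PU,W)=46, d(PU,X)=93/2
2. join W+X (d=34) ⇒ WX; edges |W|=17, |X|=17
  updated: d(PU,WX)=185/4
3. join PU+WX (d=185/4) ⇒ PUWX; edges |PU|=141/8, |WX|=49/8
final tree: ((P:11/2,U:11/2):141/8,(W:17,X:17):49/8)
total length: 275/4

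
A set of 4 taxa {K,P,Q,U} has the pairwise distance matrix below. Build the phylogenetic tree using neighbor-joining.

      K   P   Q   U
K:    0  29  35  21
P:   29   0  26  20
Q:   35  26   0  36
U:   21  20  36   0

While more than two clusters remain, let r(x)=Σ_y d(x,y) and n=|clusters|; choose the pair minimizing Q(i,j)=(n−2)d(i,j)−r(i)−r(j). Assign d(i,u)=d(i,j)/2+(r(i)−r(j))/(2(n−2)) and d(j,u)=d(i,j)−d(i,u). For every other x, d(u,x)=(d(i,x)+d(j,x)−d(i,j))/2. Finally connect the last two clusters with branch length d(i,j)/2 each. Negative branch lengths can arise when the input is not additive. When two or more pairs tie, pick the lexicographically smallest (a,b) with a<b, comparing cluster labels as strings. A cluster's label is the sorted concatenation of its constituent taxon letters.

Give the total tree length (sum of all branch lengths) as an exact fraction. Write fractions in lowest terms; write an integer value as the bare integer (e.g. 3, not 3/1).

107/2

1. join K+U (d=21, Q=-120) ⇒ KU; edges |K|=25/2, |U|=17/2
  updated: d(KU,P)=14, d(KU,Q)=25
2. join KU+P (d=14, Q=-65) ⇒ KPU; edges |KU|=13/2, |P|=15/2
  updated: d(KPU,Q)=37/2
3. join KPU+Q (d=37/2) ⇒ KPQU; edges |KPU|=37/4, |Q|=37/4
final tree: (((K:25/2,U:17/2):13/2,P:15/2):37/4,Q:37/4)
total length: 107/2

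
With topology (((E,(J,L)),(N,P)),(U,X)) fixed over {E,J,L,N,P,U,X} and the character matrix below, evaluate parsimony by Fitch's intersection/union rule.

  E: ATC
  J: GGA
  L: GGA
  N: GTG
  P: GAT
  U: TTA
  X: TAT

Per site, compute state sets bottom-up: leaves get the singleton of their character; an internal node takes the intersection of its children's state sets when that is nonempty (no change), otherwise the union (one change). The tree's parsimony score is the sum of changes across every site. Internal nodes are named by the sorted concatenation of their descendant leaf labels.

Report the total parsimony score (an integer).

site 0, node JL: J={G} ∩ L={G} → {G} (+0)
site 0, node EJL: E={A} ∪ JL={G} → {A,G} (+1)
site 0, node NP: N={G} ∩ P={G} → {G} (+0)
site 0, node EJLNP: EJL={A,G} ∩ NP={G} → {G} (+0)
site 0, node UX: U={T} ∩ X={T} → {T} (+0)
site 0, node EJLNPUX: EJLNP={G} ∪ UX={T} → {G,T} (+1)
site 1, node JL: J={G} ∩ L={G} → {G} (+0)
site 1, node EJL: E={T} ∪ JL={G} → {G,T} (+1)
site 1, node NP: N={T} ∪ P={A} → {A,T} (+1)
site 1, node EJLNP: EJL={G,T} ∩ NP={A,T} → {T} (+0)
site 1, node UX: U={T} ∪ X={A} → {A,T} (+1)
site 1, node EJLNPUX: EJLNP={T} ∩ UX={A,T} → {T} (+0)
site 2, node JL: J={A} ∩ L={A} → {A} (+0)
site 2, node EJL: E={C} ∪ JL={A} → {A,C} (+1)
site 2, node NP: N={G} ∪ P={T} → {G,T} (+1)
site 2, node EJLNP: EJL={A,C} ∪ NP={G,T} → {A,C,G,T} (+1)
site 2, node UX: U={A} ∪ X={T} → {A,T} (+1)
site 2, node EJLNPUX: EJLNP={A,C,G,T} ∩ UX={A,T} → {A,T} (+0)
per-site changes: [2, 3, 4]; total = 9

9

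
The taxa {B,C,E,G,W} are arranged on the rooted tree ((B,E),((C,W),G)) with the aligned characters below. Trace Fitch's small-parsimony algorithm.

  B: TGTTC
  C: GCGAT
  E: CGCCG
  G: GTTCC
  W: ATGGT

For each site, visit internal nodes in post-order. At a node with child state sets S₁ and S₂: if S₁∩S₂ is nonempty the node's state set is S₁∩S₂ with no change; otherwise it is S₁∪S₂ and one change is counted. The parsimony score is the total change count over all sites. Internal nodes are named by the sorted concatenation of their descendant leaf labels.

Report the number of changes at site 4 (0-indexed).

2

BE@0: {T} ∪ {C} = {C,T} (union, +1)
CW@0: {G} ∪ {A} = {A,G} (union, +1)
CGW@0: {A,G} ∩ {G} = {G} (intersection, +0)
BCEGW@0: {C,T} ∪ {G} = {C,G,T} (union, +1)
BE@1: {G} ∩ {G} = {G} (intersection, +0)
CW@1: {C} ∪ {T} = {C,T} (union, +1)
CGW@1: {C,T} ∩ {T} = {T} (intersection, +0)
BCEGW@1: {G} ∪ {T} = {G,T} (union, +1)
BE@2: {T} ∪ {C} = {C,T} (union, +1)
CW@2: {G} ∩ {G} = {G} (intersection, +0)
CGW@2: {G} ∪ {T} = {G,T} (union, +1)
BCEGW@2: {C,T} ∩ {G,T} = {T} (intersection, +0)
BE@3: {T} ∪ {C} = {C,T} (union, +1)
CW@3: {A} ∪ {G} = {A,G} (union, +1)
CGW@3: {A,G} ∪ {C} = {A,C,G} (union, +1)
BCEGW@3: {C,T} ∩ {A,C,G} = {C} (intersection, +0)
BE@4: {C} ∪ {G} = {C,G} (union, +1)
CW@4: {T} ∩ {T} = {T} (intersection, +0)
CGW@4: {T} ∪ {C} = {C,T} (union, +1)
BCEGW@4: {C,G} ∩ {C,T} = {C} (intersection, +0)
per-site changes: [3, 2, 2, 3, 2]; total = 12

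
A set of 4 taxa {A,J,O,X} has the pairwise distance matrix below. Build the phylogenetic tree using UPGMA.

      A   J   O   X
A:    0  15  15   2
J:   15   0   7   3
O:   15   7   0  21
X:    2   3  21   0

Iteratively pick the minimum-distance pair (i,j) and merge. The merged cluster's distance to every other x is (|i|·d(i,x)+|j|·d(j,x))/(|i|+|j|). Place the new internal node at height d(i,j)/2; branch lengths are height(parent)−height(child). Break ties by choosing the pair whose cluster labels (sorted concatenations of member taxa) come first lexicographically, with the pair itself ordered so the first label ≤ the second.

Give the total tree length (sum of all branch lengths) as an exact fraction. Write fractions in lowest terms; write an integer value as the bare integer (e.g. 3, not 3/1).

18

1. join A+X (d=2) ⇒ AX; edges |A|=1, |X|=1
  updated: d(AX,J)=9, d(AX,O)=18
2. join J+O (d=7) ⇒ JO; edges |J|=7/2, |O|=7/2
  updated: d(AX,JO)=27/2
3. join AX+JO (d=27/2) ⇒ AJOX; edges |AX|=23/4, |JO|=13/4
final tree: ((A:1,X:1):23/4,(J:7/2,O:7/2):13/4)
total length: 18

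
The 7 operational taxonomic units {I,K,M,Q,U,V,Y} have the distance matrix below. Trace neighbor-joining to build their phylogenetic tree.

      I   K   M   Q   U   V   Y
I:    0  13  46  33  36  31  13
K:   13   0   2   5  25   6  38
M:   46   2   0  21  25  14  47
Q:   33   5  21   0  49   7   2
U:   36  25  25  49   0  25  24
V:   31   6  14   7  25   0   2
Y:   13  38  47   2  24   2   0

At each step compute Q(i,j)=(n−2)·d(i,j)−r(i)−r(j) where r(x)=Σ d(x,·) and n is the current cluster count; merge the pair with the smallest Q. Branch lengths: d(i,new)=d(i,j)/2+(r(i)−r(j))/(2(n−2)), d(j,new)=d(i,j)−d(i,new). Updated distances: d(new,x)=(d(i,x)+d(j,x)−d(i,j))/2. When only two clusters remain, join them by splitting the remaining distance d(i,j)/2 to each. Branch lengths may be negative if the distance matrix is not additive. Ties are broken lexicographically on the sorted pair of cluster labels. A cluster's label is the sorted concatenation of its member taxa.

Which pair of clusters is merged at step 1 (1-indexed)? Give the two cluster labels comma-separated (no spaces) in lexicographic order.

iteration 1: select K,M (d=2, Q=-234); attach at lengths (-28/5, 38/5); label the merged cluster KM
  updated: d(I,KM)=57/2, d(KM,Q)=12, d(KM,U)=24, d(KM,V)=9, d(KM,Y)=83/2
iteration 2: select Q,Y (d=2, Q=-355/2); attach at lengths (57/16, -25/16); label the merged cluster QY
  updated: d(I,QY)=22, d(KM,QY)=103/4, d(QY,U)=71/2, d(QY,V)=7/2
iteration 3: select QY,V (d=7/2, Q=-579/4); attach at lengths (115/24, -31/24); label the merged cluster QVY
  updated: d(I,QVY)=99/4, d(KM,QVY)=125/8, d(QVY,U)=57/2
iteration 4: select I,QVY (d=99/4, Q=-869/8); attach at lengths (559/32, 233/32); label the merged cluster IQVY
  updated: d(IQVY,KM)=155/16, d(IQVY,U)=159/8
iteration 5: select IQVY,KM (d=155/16, Q=-857/16); attach at lengths (89/32, 221/32); label the merged cluster IKMQVY
  updated: d(IKMQVY,U)=547/32
iteration 6: select IKMQVY,U (d=547/32); attach at lengths (547/64, 547/64); label the merged cluster IKMQUVY
final tree: (((I:559/32,((Q:57/16,Y:-25/16):115/24,V:-31/24):233/32):89/32,(K:-28/5,M:38/5):221/32):547/64,U:547/64)
total length: 1889/32

K,M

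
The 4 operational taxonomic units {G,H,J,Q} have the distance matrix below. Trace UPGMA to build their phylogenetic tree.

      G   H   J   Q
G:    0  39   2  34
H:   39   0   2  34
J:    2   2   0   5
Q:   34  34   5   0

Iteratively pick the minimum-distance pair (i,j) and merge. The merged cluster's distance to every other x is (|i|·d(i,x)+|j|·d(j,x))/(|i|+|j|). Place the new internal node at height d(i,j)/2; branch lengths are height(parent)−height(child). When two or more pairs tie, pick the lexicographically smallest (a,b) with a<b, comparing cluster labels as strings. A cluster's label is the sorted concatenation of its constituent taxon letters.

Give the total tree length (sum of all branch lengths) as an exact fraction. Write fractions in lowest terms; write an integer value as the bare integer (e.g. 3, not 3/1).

iteration 1: select G,J (d=2); attach at lengths (1, 1); label the merged cluster GJ
  updated: d(GJ,H)=41/2, d(GJ,Q)=39/2
iteration 2: select GJ,Q (d=39/2); attach at lengths (35/4, 39/4); label the merged cluster GJQ
  updated: d(GJQ,H)=25
iteration 3: select GJQ,H (d=25); attach at lengths (11/4, 25/2); label the merged cluster GHJQ
final tree: (((G:1,J:1):35/4,Q:39/4):11/4,H:25/2)
total length: 143/4

143/4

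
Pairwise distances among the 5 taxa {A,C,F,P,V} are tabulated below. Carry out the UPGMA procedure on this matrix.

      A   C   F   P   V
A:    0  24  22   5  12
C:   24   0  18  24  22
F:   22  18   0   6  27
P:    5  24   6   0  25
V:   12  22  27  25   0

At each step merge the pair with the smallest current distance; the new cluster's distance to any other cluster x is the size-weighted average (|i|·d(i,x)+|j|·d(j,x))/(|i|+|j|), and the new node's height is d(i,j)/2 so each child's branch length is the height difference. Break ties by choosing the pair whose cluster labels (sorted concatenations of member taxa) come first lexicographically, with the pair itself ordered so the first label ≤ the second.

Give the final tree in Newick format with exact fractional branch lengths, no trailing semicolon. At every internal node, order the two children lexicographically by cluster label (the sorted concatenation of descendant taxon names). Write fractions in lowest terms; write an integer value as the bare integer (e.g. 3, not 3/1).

((((A:5/2,P:5/2):9/2,F:7):11/3,V:32/3):1/3,C:11)

step 1: merge (A,P) at d=5; branch lengths A→5/2, P→5/2; new cluster AP
  updated: d(AP,C)=24, d(AP,F)=14, d(AP,V)=37/2
step 2: merge (AP,F) at d=14; branch lengths AP→9/2, F→7; new cluster AFP
  updated: d(AFP,C)=22, d(AFP,V)=64/3
step 3: merge (AFP,V) at d=64/3; branch lengths AFP→11/3, V→32/3; new cluster AFPV
  updated: d(AFPV,C)=22
step 4: merge (AFPV,C) at d=22; branch lengths AFPV→1/3, C→11; new cluster ACFPV
final tree: ((((A:5/2,P:5/2):9/2,F:7):11/3,V:32/3):1/3,C:11)
total length: 253/6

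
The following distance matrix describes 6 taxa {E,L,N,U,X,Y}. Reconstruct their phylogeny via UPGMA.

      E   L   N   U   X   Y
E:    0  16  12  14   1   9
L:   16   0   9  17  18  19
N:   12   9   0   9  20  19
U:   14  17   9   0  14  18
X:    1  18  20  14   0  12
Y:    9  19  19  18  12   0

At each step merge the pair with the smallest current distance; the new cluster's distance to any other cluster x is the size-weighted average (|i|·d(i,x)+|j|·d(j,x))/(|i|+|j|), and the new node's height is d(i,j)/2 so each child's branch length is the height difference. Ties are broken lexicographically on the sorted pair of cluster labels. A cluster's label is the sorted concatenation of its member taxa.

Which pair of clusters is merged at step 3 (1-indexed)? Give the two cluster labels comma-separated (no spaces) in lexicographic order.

EX,Y

1. join E+X (d=1) ⇒ EX; edges |E|=1/2, |X|=1/2
  updated: d(EX,L)=17, d(EX,N)=16, d(EX,U)=14, d(EX,Y)=21/2
2. join L+N (d=9) ⇒ LN; edges |L|=9/2, |N|=9/2
  updated: d(EX,LN)=33/2, d(LN,U)=13, d(LN,Y)=19
3. join EX+Y (d=21/2) ⇒ EXY; edges |EX|=19/4, |Y|=21/4
  updated: d(EXY,LN)=52/3, d(EXY,U)=46/3
4. join LN+U (d=13) ⇒ LNU; edges |LN|=2, |U|=13/2
  updated: d(EXY,LNU)=50/3
5. join EXY+LNU (d=50/3) ⇒ ELNUXY; edges |EXY|=37/12, |LNU|=11/6
final tree: (((E:1/2,X:1/2):19/4,Y:21/4):37/12,((L:9/2,N:9/2):2,U:13/2):11/6)
total length: 401/12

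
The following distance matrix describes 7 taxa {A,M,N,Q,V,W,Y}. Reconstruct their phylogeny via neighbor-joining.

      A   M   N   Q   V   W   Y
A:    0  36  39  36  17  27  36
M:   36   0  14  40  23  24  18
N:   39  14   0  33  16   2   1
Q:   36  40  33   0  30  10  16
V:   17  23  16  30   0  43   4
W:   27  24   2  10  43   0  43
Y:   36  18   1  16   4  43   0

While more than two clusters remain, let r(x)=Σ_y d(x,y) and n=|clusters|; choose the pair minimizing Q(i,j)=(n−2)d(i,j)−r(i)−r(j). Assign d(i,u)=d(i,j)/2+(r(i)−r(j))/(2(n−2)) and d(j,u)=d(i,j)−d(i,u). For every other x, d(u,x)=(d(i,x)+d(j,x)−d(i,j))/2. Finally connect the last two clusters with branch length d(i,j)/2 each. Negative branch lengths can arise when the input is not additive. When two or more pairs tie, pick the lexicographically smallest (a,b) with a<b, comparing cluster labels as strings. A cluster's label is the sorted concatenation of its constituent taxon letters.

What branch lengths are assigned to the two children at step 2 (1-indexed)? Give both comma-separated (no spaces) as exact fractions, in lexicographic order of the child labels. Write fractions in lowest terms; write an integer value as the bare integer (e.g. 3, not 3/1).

131/8,5/8

iteration 1: select Q,W (d=10, Q=-264); attach at lengths (33/5, 17/5); label the merged cluster QW
  updated: d(A,QW)=53/2, d(M,QW)=27, d(N,QW)=25/2, d(QW,V)=63/2, d(QW,Y)=49/2
iteration 2: select A,V (d=17, Q=-178); attach at lengths (131/8, 5/8); label the merged cluster AV
  updated: d(AV,M)=21, d(AV,N)=19, d(AV,QW)=41/2, d(AV,Y)=23/2
iteration 3: select N,Y (d=1, Q=-197/2); attach at lengths (-11/12, 23/12); label the merged cluster NY
  updated: d(AV,NY)=59/4, d(M,NY)=31/2, d(NY,QW)=18
iteration 4: select AV,QW (d=41/2, Q=-323/4); attach at lengths (127/16, 201/16); label the merged cluster AQVW
  updated: d(AQVW,M)=55/4, d(AQVW,NY)=49/8
iteration 5: select AQVW,M (d=55/4, Q=-283/8); attach at lengths (35/16, 185/16); label the merged cluster AMQVW
  updated: d(AMQVW,NY)=63/16
iteration 6: select AMQVW,NY (d=63/16); attach at lengths (63/32, 63/32); label the merged cluster AMNQVWY
final tree: ((((A:131/8,V:5/8):127/16,(Q:33/5,W:17/5):201/16):35/16,M:185/16):63/32,(N:-11/12,Y:23/12):63/32)
total length: 1059/16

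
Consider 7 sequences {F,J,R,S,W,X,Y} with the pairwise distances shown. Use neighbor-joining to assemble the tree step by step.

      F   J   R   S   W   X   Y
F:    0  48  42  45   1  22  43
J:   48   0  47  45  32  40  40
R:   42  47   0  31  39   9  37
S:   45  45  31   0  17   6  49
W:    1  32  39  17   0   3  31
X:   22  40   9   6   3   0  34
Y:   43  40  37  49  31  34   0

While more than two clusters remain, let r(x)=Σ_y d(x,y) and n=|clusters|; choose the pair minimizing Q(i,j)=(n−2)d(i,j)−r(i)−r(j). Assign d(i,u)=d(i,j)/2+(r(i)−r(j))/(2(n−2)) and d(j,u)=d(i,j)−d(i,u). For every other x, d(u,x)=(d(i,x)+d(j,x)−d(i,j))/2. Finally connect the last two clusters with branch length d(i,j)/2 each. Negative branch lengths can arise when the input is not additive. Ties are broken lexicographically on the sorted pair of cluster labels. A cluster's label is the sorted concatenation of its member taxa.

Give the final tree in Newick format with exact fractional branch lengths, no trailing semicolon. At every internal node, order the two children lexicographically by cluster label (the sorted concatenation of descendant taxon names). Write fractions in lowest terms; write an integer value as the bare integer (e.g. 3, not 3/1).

(((((F:83/10,W:-73/10):47/4,(J:175/8,Y:145/8):25/4):117/16,R:235/16):37/16,S:193/16):-97/32,X:-97/32)

1. join F+W (d=1, Q=-319) ⇒ FW; edges |F|=83/10, |W|=-73/10
  updated: d(FW,J)=79/2, d(FW,R)=40, d(FW,S)=61/2, d(FW,X)=12, d(FW,Y)=73/2
2. join J+Y (d=40, Q=-248) ⇒ JY; edges |J|=175/8, |Y|=145/8
  updated: d(FW,JY)=18, d(JY,R)=22, d(JY,S)=27, d(JY,X)=17
3. join FW+JY (d=18, Q=-261/2) ⇒ FJWY; edges |FW|=47/4, |JY|=25/4
  updated: d(FJWY,R)=22, d(FJWY,S)=79/4, d(FJWY,X)=11/2
4. join FJWY+R (d=22, Q=-261/4) ⇒ FJRWY; edges |FJWY|=117/16, |R|=235/16
  updated: d(FJRWY,S)=115/8, d(FJRWY,X)=-15/4
5. join FJRWY+S (d=115/8, Q=-133/8) ⇒ FJRSWY; edges |FJRWY|=37/16, |S|=193/16
  updated: d(FJRSWY,X)=-97/16
6. join FJRSWY+X (d=-97/16) ⇒ FJRSWXY; edges |FJRSWY|=-97/32, |X|=-97/32
final tree: (((((F:83/10,W:-73/10):47/4,(J:175/8,Y:145/8):25/4):117/16,R:235/16):37/16,S:193/16):-97/32,X:-97/32)
total length: 1429/16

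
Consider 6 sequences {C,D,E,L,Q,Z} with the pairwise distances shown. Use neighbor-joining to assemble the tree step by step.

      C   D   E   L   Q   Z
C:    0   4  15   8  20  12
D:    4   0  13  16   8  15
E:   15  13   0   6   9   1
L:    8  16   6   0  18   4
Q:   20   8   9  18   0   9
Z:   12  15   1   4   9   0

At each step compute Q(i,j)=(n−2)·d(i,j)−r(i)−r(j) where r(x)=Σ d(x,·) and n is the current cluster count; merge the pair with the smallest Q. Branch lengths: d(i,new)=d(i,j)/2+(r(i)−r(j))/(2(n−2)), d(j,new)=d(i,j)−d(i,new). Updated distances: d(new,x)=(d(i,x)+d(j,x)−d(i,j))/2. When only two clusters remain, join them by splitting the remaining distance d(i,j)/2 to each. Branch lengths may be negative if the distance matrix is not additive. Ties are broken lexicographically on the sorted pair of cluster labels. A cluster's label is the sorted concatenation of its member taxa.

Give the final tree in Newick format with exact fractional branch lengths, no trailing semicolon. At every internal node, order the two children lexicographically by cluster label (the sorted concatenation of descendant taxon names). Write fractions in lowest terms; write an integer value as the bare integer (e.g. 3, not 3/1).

(((((C:19/8,D:13/8):67/12,Q:77/12):57/16,E:15/16):9/16,L:67/16):-3/32,Z:-3/32)

iteration 1: select C,D (d=4, Q=-99); attach at lengths (19/8, 13/8); label the merged cluster CD
  updated: d(CD,E)=12, d(CD,L)=10, d(CD,Q)=12, d(CD,Z)=23/2
iteration 2: select CD,Q (d=12, Q=-115/2); attach at lengths (67/12, 77/12); label the merged cluster CDQ
  updated: d(CDQ,E)=9/2, d(CDQ,L)=8, d(CDQ,Z)=17/4
iteration 3: select CDQ,E (d=9/2, Q=-77/4); attach at lengths (57/16, 15/16); label the merged cluster CDEQ
  updated: d(CDEQ,L)=19/4, d(CDEQ,Z)=3/8
iteration 4: select CDEQ,L (d=19/4, Q=-73/8); attach at lengths (9/16, 67/16); label the merged cluster CDELQ
  updated: d(CDELQ,Z)=-3/16
iteration 5: select CDELQ,Z (d=-3/16); attach at lengths (-3/32, -3/32); label the merged cluster CDELQZ
final tree: (((((C:19/8,D:13/8):67/12,Q:77/12):57/16,E:15/16):9/16,L:67/16):-3/32,Z:-3/32)
total length: 401/16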